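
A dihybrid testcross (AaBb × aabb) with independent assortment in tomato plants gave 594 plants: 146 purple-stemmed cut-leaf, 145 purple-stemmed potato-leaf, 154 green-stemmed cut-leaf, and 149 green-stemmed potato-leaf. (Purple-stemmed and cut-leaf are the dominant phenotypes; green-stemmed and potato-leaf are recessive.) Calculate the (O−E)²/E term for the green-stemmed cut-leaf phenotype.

A dihybrid testcross with independent assortment gives a 1:1:1:1 ratio.
Under the 1:1:1:1 hypothesis (Σ ratio = 4, N = 594):
  purple-stemmed cut-leaf: 594 × 1/4 = 148.5
  purple-stemmed potato-leaf: 594 × 1/4 = 148.5
  green-stemmed cut-leaf: 594 × 1/4 = 148.5
  green-stemmed potato-leaf: 594 × 1/4 = 148.5
Contribution of green-stemmed cut-leaf: (154 − 148.5)² / 148.5 = 0.2037

0.204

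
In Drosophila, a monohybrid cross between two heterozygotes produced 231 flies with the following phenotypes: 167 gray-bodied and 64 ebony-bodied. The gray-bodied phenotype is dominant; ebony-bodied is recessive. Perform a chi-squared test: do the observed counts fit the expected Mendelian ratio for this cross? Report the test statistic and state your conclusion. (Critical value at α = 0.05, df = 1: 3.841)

0.902; consistent

For a monohybrid cross between heterozygotes with complete dominance, the expected phenotypic ratio is 3:1.
Under the 3:1 hypothesis (Σ ratio = 4, N = 231):
  gray-bodied: 231 × 3/4 = 173.25
  ebony-bodied: 231 × 1/4 = 57.75
χ² = Σ (O − E)² / E
  gray-bodied: (167 − 173.25)² / 173.25 = 0.2255
  ebony-bodied: (64 − 57.75)² / 57.75 = 0.6764
χ² = 0.2255 + 0.6764 = 0.9019 ≈ 0.902
Degrees of freedom = 2 − 1 = 1; critical value at α = 0.05 is 3.841.
Since 0.902 < 3.841, we fail to reject the null hypothesis — the data are consistent with the 3:1 ratio.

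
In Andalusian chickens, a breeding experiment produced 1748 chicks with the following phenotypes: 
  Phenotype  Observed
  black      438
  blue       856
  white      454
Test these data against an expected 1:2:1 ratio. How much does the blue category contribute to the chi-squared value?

0.371

Expected counts for N = 1748 under a 1:2:1 ratio (total parts = 4):
  black: 1748 × 1/4 = 437
  blue: 1748 × 2/4 = 874
  white: 1748 × 1/4 = 437
Contribution of blue: (856 − 874)² / 874 = 0.3707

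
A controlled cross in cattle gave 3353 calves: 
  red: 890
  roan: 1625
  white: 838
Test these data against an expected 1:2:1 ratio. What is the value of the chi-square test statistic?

Expected counts for N = 3353 under a 1:2:1 ratio (total parts = 4):
  red: 3353 × 1/4 = 838.25
  roan: 3353 × 2/4 = 1676.5
  white: 3353 × 1/4 = 838.25
χ² = Σ (O − E)² / E
  red: (890 − 838.25)² / 838.25 = 3.1948
  roan: (1625 − 1676.5)² / 1676.5 = 1.5820
  white: (838 − 838.25)² / 838.25 = 0.0001
χ² = 3.1948 + 1.5820 + 0.0001 = 4.7769 ≈ 4.777

4.777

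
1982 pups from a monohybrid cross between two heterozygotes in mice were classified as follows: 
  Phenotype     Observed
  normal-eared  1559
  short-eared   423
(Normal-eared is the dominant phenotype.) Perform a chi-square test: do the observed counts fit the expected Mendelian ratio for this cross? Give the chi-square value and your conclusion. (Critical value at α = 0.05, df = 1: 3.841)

14.144; not consistent

For a monohybrid cross between heterozygotes with complete dominance, the expected phenotypic ratio is 3:1.
Total ratio parts = 4. Expected numbers out of 1982:
  normal-eared: 1982 × 3/4 = 1486.5
  short-eared: 1982 × 1/4 = 495.5
χ² = Σ (O − E)² / E
  normal-eared: (1559 − 1486.5)² / 1486.5 = 3.5360
  short-eared: (423 − 495.5)² / 495.5 = 10.6080
χ² = 3.5360 + 10.6080 = 14.144
Degrees of freedom = 2 − 1 = 1; critical value at α = 0.05 is 3.841.
Since 14.144 > 3.841, we reject the null hypothesis — the data do not fit the 3:1 ratio.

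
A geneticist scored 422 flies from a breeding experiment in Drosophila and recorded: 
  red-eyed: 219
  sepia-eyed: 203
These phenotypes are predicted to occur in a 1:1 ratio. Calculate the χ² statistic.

0.607

The 1:1 ratio has 2 parts, so with N = 422 the expected counts are:
  red-eyed: 422 × 1/2 = 211
  sepia-eyed: 422 × 1/2 = 211
χ² = Σ (O − E)² / E
  red-eyed: (219 − 211)² / 211 = 0.3033
  sepia-eyed: (203 − 211)² / 211 = 0.3033
χ² = 0.3033 + 0.3033 = 0.6066 ≈ 0.607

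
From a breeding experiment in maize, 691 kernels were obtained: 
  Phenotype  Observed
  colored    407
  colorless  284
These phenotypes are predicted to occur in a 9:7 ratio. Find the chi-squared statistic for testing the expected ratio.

Expected counts for N = 691 under a 9:7 ratio (total parts = 16):
  colored: 691 × 9/16 = 388.6875
  colorless: 691 × 7/16 = 302.3125
χ² = Σ (O − E)² / E
  colored: (407 − 388.6875)² / 388.6875 = 0.8628
  colorless: (284 − 302.3125)² / 302.3125 = 1.1093
χ² = 0.8628 + 1.1093 = 1.9721 ≈ 1.972

1.972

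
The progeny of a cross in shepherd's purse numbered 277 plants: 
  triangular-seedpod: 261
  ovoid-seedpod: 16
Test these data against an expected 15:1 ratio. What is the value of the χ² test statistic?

0.106

The 15:1 ratio has 16 parts, so with N = 277 the expected counts are:
  triangular-seedpod: 277 × 15/16 = 259.6875
  ovoid-seedpod: 277 × 1/16 = 17.3125
χ² = Σ (O − E)² / E
  triangular-seedpod: (261 − 259.6875)² / 259.6875 = 0.0066
  ovoid-seedpod: (16 − 17.3125)² / 17.3125 = 0.0995
χ² = 0.0066 + 0.0995 = 0.1061 ≈ 0.106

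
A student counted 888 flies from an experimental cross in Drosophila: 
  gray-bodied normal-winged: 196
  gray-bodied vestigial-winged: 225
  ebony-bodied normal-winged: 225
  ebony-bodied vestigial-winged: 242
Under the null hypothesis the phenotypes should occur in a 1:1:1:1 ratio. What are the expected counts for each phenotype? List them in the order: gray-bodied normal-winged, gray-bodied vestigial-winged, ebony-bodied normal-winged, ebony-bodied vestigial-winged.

222, 222, 222, 222

Total ratio parts = 4. Expected numbers out of 888:
  gray-bodied normal-winged: 888 × 1/4 = 222
  gray-bodied vestigial-winged: 888 × 1/4 = 222
  ebony-bodied normal-winged: 888 × 1/4 = 222
  ebony-bodied vestigial-winged: 888 × 1/4 = 222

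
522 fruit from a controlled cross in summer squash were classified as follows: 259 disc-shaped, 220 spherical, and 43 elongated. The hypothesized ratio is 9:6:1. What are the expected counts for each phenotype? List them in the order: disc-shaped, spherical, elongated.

Total ratio parts = 16. Expected numbers out of 522:
  disc-shaped: 522 × 9/16 = 293.625
  spherical: 522 × 6/16 = 195.75
  elongated: 522 × 1/16 = 32.625

293.625, 195.75, 32.625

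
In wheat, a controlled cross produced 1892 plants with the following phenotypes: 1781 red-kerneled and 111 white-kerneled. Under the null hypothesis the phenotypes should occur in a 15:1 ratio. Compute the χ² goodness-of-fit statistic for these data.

Under the 15:1 hypothesis (Σ ratio = 16, N = 1892):
  red-kerneled: 1892 × 15/16 = 1773.75
  white-kerneled: 1892 × 1/16 = 118.25
χ² = Σ (O − E)² / E
  red-kerneled: (1781 − 1773.75)² / 1773.75 = 0.0296
  white-kerneled: (111 − 118.25)² / 118.25 = 0.4445
χ² = 0.0296 + 0.4445 = 0.4741 ≈ 0.474

0.474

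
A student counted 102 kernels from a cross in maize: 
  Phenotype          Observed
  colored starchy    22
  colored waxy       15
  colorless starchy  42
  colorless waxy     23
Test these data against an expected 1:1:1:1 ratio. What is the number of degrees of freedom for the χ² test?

A goodness-of-fit test with 4 phenotype classes has df = 4 − 1 = 3.

3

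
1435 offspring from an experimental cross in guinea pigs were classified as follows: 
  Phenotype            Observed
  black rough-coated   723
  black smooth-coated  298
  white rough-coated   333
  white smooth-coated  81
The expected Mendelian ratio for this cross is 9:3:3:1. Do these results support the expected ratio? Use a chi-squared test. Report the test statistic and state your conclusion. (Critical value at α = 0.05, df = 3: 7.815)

Total ratio parts = 16. Expected numbers out of 1435:
  black rough-coated: 1435 × 9/16 = 807.1875
  black smooth-coated: 1435 × 3/16 = 269.0625
  white rough-coated: 1435 × 3/16 = 269.0625
  white smooth-coated: 1435 × 1/16 = 89.6875
χ² = Σ (O − E)² / E
  black rough-coated: (723 − 807.1875)² / 807.1875 = 8.7805
  black smooth-coated: (298 − 269.0625)² / 269.0625 = 3.1122
  white rough-coated: (333 − 269.0625)² / 269.0625 = 15.1935
  white smooth-coated: (81 − 89.6875)² / 89.6875 = 0.8415
χ² = 8.7805 + 3.1122 + 15.1935 + 0.8415 = 27.9277 ≈ 27.928
Degrees of freedom = 4 − 1 = 3; critical value at α = 0.05 is 7.815.
Since 27.928 > 7.815, we reject the null hypothesis — the data do not fit the 9:3:3:1 ratio.

27.928; not consistent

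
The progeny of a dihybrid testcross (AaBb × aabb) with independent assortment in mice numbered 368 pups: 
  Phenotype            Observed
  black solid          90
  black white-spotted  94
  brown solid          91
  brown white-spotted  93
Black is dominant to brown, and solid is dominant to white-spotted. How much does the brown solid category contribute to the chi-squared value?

0.011

A dihybrid testcross with independent assortment gives a 1:1:1:1 ratio.
The 1:1:1:1 ratio has 4 parts, so with N = 368 the expected counts are:
  black solid: 368 × 1/4 = 92
  black white-spotted: 368 × 1/4 = 92
  brown solid: 368 × 1/4 = 92
  brown white-spotted: 368 × 1/4 = 92
Contribution of brown solid: (91 − 92)² / 92 = 0.0109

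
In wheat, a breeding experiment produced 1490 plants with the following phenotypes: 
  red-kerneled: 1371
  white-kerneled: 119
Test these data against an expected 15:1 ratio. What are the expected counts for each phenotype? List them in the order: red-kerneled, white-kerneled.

The 15:1 ratio has 16 parts, so with N = 1490 the expected counts are:
  red-kerneled: 1490 × 15/16 = 1396.875
  white-kerneled: 1490 × 1/16 = 93.125

1396.875, 93.125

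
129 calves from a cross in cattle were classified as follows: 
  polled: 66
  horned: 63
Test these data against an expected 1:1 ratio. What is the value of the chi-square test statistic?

The 1:1 ratio has 2 parts, so with N = 129 the expected counts are:
  polled: 129 × 1/2 = 64.5
  horned: 129 × 1/2 = 64.5
χ² = Σ (O − E)² / E
  polled: (66 − 64.5)² / 64.5 = 0.0349
  horned: (63 − 64.5)² / 64.5 = 0.0349
χ² = 0.0349 + 0.0349 = 0.0698 ≈ 0.070

0.070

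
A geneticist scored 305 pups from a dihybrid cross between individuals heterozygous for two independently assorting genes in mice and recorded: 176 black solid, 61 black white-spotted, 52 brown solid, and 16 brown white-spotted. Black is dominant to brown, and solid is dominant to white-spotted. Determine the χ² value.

1.332

A dihybrid F₂ with independent assortment and complete dominance at both loci gives a 9:3:3:1 phenotypic ratio.
Expected counts for N = 305 under a 9:3:3:1 ratio (total parts = 16):
  black solid: 305 × 9/16 = 171.5625
  black white-spotted: 305 × 3/16 = 57.1875
  brown solid: 305 × 3/16 = 57.1875
  brown white-spotted: 305 × 1/16 = 19.0625
χ² = Σ (O − E)² / E
  black solid: (176 − 171.5625)² / 171.5625 = 0.1148
  black white-spotted: (61 − 57.1875)² / 57.1875 = 0.2542
  brown solid: (52 − 57.1875)² / 57.1875 = 0.4706
  brown white-spotted: (16 − 19.0625)² / 19.0625 = 0.4920
χ² = 0.1148 + 0.2542 + 0.4706 + 0.4920 = 1.3316 ≈ 1.332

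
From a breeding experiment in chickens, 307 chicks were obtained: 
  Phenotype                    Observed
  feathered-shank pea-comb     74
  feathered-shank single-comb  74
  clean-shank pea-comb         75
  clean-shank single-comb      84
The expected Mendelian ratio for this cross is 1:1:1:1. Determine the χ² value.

Total ratio parts = 4. Expected numbers out of 307:
  feathered-shank pea-comb: 307 × 1/4 = 76.75
  feathered-shank single-comb: 307 × 1/4 = 76.75
  clean-shank pea-comb: 307 × 1/4 = 76.75
  clean-shank single-comb: 307 × 1/4 = 76.75
χ² = Σ (O − E)² / E
  feathered-shank pea-comb: (74 − 76.75)² / 76.75 = 0.0985
  feathered-shank single-comb: (74 − 76.75)² / 76.75 = 0.0985
  clean-shank pea-comb: (75 − 76.75)² / 76.75 = 0.0399
  clean-shank single-comb: (84 − 76.75)² / 76.75 = 0.6849
χ² = 0.0985 + 0.0985 + 0.0399 + 0.6849 = 0.9218 ≈ 0.922

0.922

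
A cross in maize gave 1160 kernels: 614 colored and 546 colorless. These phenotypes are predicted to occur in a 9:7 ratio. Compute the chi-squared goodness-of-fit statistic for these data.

5.192

Expected counts for N = 1160 under a 9:7 ratio (total parts = 16):
  colored: 1160 × 9/16 = 652.5
  colorless: 1160 × 7/16 = 507.5
χ² = Σ (O − E)² / E
  colored: (614 − 652.5)² / 652.5 = 2.2716
  colorless: (546 − 507.5)² / 507.5 = 2.9207
χ² = 2.2716 + 2.9207 = 5.1923 ≈ 5.192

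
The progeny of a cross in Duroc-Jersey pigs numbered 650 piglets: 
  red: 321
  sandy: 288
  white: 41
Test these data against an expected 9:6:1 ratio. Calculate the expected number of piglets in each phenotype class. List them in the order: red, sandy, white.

Under the 9:6:1 hypothesis (Σ ratio = 16, N = 650):
  red: 650 × 9/16 = 365.625
  sandy: 650 × 6/16 = 243.75
  white: 650 × 1/16 = 40.625

365.625, 243.75, 40.625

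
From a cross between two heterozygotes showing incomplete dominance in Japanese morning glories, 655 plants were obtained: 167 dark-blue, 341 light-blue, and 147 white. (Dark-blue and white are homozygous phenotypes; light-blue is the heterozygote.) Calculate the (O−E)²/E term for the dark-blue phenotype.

With incomplete dominance, a heterozygote × heterozygote cross gives a 1:2:1 phenotypic ratio.
Expected counts for N = 655 under a 1:2:1 ratio (total parts = 4):
  dark-blue: 655 × 1/4 = 163.75
  light-blue: 655 × 2/4 = 327.5
  white: 655 × 1/4 = 163.75
Contribution of dark-blue: (167 − 163.75)² / 163.75 = 0.0645

0.065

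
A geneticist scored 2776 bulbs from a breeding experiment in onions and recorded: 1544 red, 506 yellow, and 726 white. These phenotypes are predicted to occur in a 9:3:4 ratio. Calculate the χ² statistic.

2.076

Under the 9:3:4 hypothesis (Σ ratio = 16, N = 2776):
  red: 2776 × 9/16 = 1561.5
  yellow: 2776 × 3/16 = 520.5
  white: 2776 × 4/16 = 694
χ² = Σ (O − E)² / E
  red: (1544 − 1561.5)² / 1561.5 = 0.1961
  yellow: (506 − 520.5)² / 520.5 = 0.4039
  white: (726 − 694)² / 694 = 1.4755
χ² = 0.1961 + 0.4039 + 1.4755 = 2.0755 ≈ 2.076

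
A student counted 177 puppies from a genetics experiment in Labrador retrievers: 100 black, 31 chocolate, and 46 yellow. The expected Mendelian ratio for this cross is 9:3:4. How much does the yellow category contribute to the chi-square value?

Expected counts for N = 177 under a 9:3:4 ratio (total parts = 16):
  black: 177 × 9/16 = 99.5625
  chocolate: 177 × 3/16 = 33.1875
  yellow: 177 × 4/16 = 44.25
Contribution of yellow: (46 − 44.25)² / 44.25 = 0.0692

0.069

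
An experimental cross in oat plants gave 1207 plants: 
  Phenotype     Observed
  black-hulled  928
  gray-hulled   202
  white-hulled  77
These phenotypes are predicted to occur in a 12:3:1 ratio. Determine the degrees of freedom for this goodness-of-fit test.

2

A goodness-of-fit test with 3 phenotype classes has df = 3 − 1 = 2.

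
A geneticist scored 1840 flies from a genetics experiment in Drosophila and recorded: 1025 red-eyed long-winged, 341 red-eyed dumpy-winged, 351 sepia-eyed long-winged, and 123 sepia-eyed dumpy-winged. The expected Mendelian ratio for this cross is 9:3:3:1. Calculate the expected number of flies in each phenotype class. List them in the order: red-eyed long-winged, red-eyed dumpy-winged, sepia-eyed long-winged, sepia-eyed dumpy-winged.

The 9:3:3:1 ratio has 16 parts, so with N = 1840 the expected counts are:
  red-eyed long-winged: 1840 × 9/16 = 1035
  red-eyed dumpy-winged: 1840 × 3/16 = 345
  sepia-eyed long-winged: 1840 × 3/16 = 345
  sepia-eyed dumpy-winged: 1840 × 1/16 = 115

1035, 345, 345, 115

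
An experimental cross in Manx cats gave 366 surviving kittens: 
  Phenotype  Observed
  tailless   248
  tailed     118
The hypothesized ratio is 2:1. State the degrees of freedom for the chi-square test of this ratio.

1

A goodness-of-fit test with 2 phenotype classes has df = 2 − 1 = 1.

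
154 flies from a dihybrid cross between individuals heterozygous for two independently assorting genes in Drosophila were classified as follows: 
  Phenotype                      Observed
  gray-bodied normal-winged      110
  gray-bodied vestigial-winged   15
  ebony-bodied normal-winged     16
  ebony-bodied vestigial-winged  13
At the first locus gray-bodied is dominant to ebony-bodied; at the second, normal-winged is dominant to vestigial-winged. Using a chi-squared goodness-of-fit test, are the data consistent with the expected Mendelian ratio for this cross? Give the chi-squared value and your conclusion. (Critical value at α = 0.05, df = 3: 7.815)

A dihybrid F₂ with independent assortment and complete dominance at both loci gives a 9:3:3:1 phenotypic ratio.
Expected counts for N = 154 under a 9:3:3:1 ratio (total parts = 16):
  gray-bodied normal-winged: 154 × 9/16 = 86.625
  gray-bodied vestigial-winged: 154 × 3/16 = 28.875
  ebony-bodied normal-winged: 154 × 3/16 = 28.875
  ebony-bodied vestigial-winged: 154 × 1/16 = 9.625
χ² = Σ (O − E)² / E
  gray-bodied normal-winged: (110 − 86.625)² / 86.625 = 6.3075
  gray-bodied vestigial-winged: (15 − 28.875)² / 28.875 = 6.6672
  ebony-bodied normal-winged: (16 − 28.875)² / 28.875 = 5.7408
  ebony-bodied vestigial-winged: (13 − 9.625)² / 9.625 = 1.1834
χ² = 6.3075 + 6.6672 + 5.7408 + 1.1834 = 19.8989 ≈ 19.899
Degrees of freedom = 4 − 1 = 3; critical value at α = 0.05 is 7.815.
Since 19.899 > 7.815, we reject the null hypothesis — the data do not fit the 9:3:3:1 ratio.

19.899; not consistent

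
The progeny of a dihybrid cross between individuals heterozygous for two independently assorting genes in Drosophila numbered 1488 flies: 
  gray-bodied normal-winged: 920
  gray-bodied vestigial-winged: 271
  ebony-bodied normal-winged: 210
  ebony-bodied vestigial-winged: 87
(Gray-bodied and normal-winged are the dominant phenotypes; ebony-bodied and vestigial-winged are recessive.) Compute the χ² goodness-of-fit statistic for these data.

A dihybrid F₂ with independent assortment and complete dominance at both loci gives a 9:3:3:1 phenotypic ratio.
Under the 9:3:3:1 hypothesis (Σ ratio = 16, N = 1488):
  gray-bodied normal-winged: 1488 × 9/16 = 837
  gray-bodied vestigial-winged: 1488 × 3/16 = 279
  ebony-bodied normal-winged: 1488 × 3/16 = 279
  ebony-bodied vestigial-winged: 1488 × 1/16 = 93
χ² = Σ (O − E)² / E
  gray-bodied normal-winged: (920 − 837)² / 837 = 8.2306
  gray-bodied vestigial-winged: (271 − 279)² / 279 = 0.2294
  ebony-bodied normal-winged: (210 − 279)² / 279 = 17.0645
  ebony-bodied vestigial-winged: (87 − 93)² / 93 = 0.3871
χ² = 8.2306 + 0.2294 + 17.0645 + 0.3871 = 25.9116 ≈ 25.912

25.912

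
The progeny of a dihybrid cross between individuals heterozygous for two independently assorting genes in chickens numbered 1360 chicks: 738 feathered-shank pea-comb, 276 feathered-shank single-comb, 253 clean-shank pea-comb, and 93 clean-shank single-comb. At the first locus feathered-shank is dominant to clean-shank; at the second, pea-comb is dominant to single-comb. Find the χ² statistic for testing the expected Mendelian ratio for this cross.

A dihybrid F₂ with independent assortment and complete dominance at both loci gives a 9:3:3:1 phenotypic ratio.
Total ratio parts = 16. Expected numbers out of 1360:
  feathered-shank pea-comb: 1360 × 9/16 = 765
  feathered-shank single-comb: 1360 × 3/16 = 255
  clean-shank pea-comb: 1360 × 3/16 = 255
  clean-shank single-comb: 1360 × 1/16 = 85
χ² = Σ (O − E)² / E
  feathered-shank pea-comb: (738 − 765)² / 765 = 0.9529
  feathered-shank single-comb: (276 − 255)² / 255 = 1.7294
  clean-shank pea-comb: (253 − 255)² / 255 = 0.0157
  clean-shank single-comb: (93 − 85)² / 85 = 0.7529
χ² = 0.9529 + 1.7294 + 0.0157 + 0.7529 = 3.4509 ≈ 3.451

3.451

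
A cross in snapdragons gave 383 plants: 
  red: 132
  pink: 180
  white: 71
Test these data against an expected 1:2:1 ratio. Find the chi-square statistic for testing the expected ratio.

20.812

Total ratio parts = 4. Expected numbers out of 383:
  red: 383 × 1/4 = 95.75
  pink: 383 × 2/4 = 191.5
  white: 383 × 1/4 = 95.75
χ² = Σ (O − E)² / E
  red: (132 − 95.75)² / 95.75 = 13.7239
  pink: (180 − 191.5)² / 191.5 = 0.6906
  white: (71 − 95.75)² / 95.75 = 6.3975
χ² = 13.7239 + 0.6906 + 6.3975 = 20.812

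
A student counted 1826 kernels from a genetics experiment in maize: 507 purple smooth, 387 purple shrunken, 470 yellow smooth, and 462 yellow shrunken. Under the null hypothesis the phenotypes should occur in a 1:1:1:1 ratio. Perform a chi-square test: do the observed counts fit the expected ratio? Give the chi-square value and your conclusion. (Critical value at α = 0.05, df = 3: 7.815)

16.633; not consistent

Expected counts for N = 1826 under a 1:1:1:1 ratio (total parts = 4):
  purple smooth: 1826 × 1/4 = 456.5
  purple shrunken: 1826 × 1/4 = 456.5
  yellow smooth: 1826 × 1/4 = 456.5
  yellow shrunken: 1826 × 1/4 = 456.5
χ² = Σ (O − E)² / E
  purple smooth: (507 − 456.5)² / 456.5 = 5.5865
  purple shrunken: (387 − 456.5)² / 456.5 = 10.5811
  yellow smooth: (470 − 456.5)² / 456.5 = 0.3992
  yellow shrunken: (462 − 456.5)² / 456.5 = 0.0663
χ² = 5.5865 + 10.5811 + 0.3992 + 0.0663 = 16.6331 ≈ 16.633
Degrees of freedom = 4 − 1 = 3; critical value at α = 0.05 is 7.815.
Since 16.633 > 7.815, we reject the null hypothesis — the data do not fit the 1:1:1:1 ratio.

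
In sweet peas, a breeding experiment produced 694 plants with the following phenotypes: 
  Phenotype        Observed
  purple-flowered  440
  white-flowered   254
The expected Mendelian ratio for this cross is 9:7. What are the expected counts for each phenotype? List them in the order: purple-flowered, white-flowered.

390.375, 303.625

Under the 9:7 hypothesis (Σ ratio = 16, N = 694):
  purple-flowered: 694 × 9/16 = 390.375
  white-flowered: 694 × 7/16 = 303.625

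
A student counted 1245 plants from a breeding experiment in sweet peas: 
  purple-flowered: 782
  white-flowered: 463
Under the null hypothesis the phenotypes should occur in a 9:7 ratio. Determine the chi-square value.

21.779

Total ratio parts = 16. Expected numbers out of 1245:
  purple-flowered: 1245 × 9/16 = 700.3125
  white-flowered: 1245 × 7/16 = 544.6875
χ² = Σ (O − E)² / E
  purple-flowered: (782 − 700.3125)² / 700.3125 = 9.5284
  white-flowered: (463 − 544.6875)² / 544.6875 = 12.2508
χ² = 9.5284 + 12.2508 = 21.7792 ≈ 21.779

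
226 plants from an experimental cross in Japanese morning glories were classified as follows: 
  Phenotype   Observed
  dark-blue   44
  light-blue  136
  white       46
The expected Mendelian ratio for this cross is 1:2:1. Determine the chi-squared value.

9.398

Total ratio parts = 4. Expected numbers out of 226:
  dark-blue: 226 × 1/4 = 56.5
  light-blue: 226 × 2/4 = 113
  white: 226 × 1/4 = 56.5
χ² = Σ (O − E)² / E
  dark-blue: (44 − 56.5)² / 56.5 = 2.7655
  light-blue: (136 − 113)² / 113 = 4.6814
  white: (46 − 56.5)² / 56.5 = 1.9513
χ² = 2.7655 + 4.6814 + 1.9513 = 9.3982 ≈ 9.398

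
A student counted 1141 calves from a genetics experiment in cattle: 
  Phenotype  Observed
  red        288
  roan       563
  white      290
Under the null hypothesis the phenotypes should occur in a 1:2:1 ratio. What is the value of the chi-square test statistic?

The 1:2:1 ratio has 4 parts, so with N = 1141 the expected counts are:
  red: 1141 × 1/4 = 285.25
  roan: 1141 × 2/4 = 570.5
  white: 1141 × 1/4 = 285.25
χ² = Σ (O − E)² / E
  red: (288 − 285.25)² / 285.25 = 0.0265
  roan: (563 − 570.5)² / 570.5 = 0.0986
  white: (290 − 285.25)² / 285.25 = 0.0791
χ² = 0.0265 + 0.0986 + 0.0791 = 0.2042 ≈ 0.204

0.204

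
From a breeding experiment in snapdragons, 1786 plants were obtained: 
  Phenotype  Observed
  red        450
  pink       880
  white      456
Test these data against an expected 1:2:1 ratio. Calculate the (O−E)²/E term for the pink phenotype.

0.189

Total ratio parts = 4. Expected numbers out of 1786:
  red: 1786 × 1/4 = 446.5
  pink: 1786 × 2/4 = 893
  white: 1786 × 1/4 = 446.5
Contribution of pink: (880 − 893)² / 893 = 0.1892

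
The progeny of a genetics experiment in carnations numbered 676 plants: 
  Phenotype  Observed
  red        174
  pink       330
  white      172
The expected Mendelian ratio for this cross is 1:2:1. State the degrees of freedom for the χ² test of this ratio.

A goodness-of-fit test with 3 phenotype classes has df = 3 − 1 = 2.

2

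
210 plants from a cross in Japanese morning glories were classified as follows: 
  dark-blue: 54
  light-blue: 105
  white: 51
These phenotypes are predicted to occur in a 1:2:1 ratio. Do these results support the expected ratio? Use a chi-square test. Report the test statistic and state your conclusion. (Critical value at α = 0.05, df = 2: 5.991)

0.086; consistent

Expected counts for N = 210 under a 1:2:1 ratio (total parts = 4):
  dark-blue: 210 × 1/4 = 52.5
  light-blue: 210 × 2/4 = 105
  white: 210 × 1/4 = 52.5
χ² = Σ (O − E)² / E
  dark-blue: (54 − 52.5)² / 52.5 = 0.0429
  light-blue: (105 − 105)² / 105 = 0.0000
  white: (51 − 52.5)² / 52.5 = 0.0429
χ² = 0.0429 + 0.0000 + 0.0429 = 0.0858 ≈ 0.086
Degrees of freedom = 3 − 1 = 2; critical value at α = 0.05 is 5.991.
Since 0.086 < 5.991, we fail to reject the null hypothesis — the data are consistent with the 1:2:1 ratio.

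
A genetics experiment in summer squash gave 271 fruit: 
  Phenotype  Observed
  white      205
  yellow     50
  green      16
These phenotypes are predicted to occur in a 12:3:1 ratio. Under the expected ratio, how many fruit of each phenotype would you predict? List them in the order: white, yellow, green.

Total ratio parts = 16. Expected numbers out of 271:
  white: 271 × 12/16 = 203.25
  yellow: 271 × 3/16 = 50.8125
  green: 271 × 1/16 = 16.9375

203.25, 50.8125, 16.9375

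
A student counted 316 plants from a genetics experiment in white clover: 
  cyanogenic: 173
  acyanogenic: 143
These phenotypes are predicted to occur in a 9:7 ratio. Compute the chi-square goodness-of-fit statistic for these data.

Under the 9:7 hypothesis (Σ ratio = 16, N = 316):
  cyanogenic: 316 × 9/16 = 177.75
  acyanogenic: 316 × 7/16 = 138.25
χ² = Σ (O − E)² / E
  cyanogenic: (173 − 177.75)² / 177.75 = 0.1269
  acyanogenic: (143 − 138.25)² / 138.25 = 0.1632
χ² = 0.1269 + 0.1632 = 0.2901 ≈ 0.290

0.290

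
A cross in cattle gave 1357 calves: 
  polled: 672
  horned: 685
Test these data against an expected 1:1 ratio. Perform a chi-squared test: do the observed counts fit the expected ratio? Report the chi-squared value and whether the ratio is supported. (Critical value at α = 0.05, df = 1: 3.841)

The 1:1 ratio has 2 parts, so with N = 1357 the expected counts are:
  polled: 1357 × 1/2 = 678.5
  horned: 1357 × 1/2 = 678.5
χ² = Σ (O − E)² / E
  polled: (672 − 678.5)² / 678.5 = 0.0623
  horned: (685 − 678.5)² / 678.5 = 0.0623
χ² = 0.0623 + 0.0623 = 0.1246 ≈ 0.125
Degrees of freedom = 2 − 1 = 1; critical value at α = 0.05 is 3.841.
Since 0.125 < 3.841, we fail to reject the null hypothesis — the data are consistent with the 1:1 ratio.

0.125; consistent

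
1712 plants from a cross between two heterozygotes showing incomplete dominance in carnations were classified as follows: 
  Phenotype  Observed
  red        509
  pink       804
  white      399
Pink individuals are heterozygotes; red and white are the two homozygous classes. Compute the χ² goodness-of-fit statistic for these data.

20.453

With incomplete dominance, a heterozygote × heterozygote cross gives a 1:2:1 phenotypic ratio.
The 1:2:1 ratio has 4 parts, so with N = 1712 the expected counts are:
  red: 1712 × 1/4 = 428
  pink: 1712 × 2/4 = 856
  white: 1712 × 1/4 = 428
χ² = Σ (O − E)² / E
  red: (509 − 428)² / 428 = 15.3294
  pink: (804 − 856)² / 856 = 3.1589
  white: (399 − 428)² / 428 = 1.9650
χ² = 15.3294 + 3.1589 + 1.9650 = 20.4533 ≈ 20.453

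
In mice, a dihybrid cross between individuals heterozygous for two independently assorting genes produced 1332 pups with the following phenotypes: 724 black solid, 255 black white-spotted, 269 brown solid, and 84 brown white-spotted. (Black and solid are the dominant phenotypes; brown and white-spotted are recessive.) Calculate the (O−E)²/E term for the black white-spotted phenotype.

A dihybrid F₂ with independent assortment and complete dominance at both loci gives a 9:3:3:1 phenotypic ratio.
Expected counts for N = 1332 under a 9:3:3:1 ratio (total parts = 16):
  black solid: 1332 × 9/16 = 749.25
  black white-spotted: 1332 × 3/16 = 249.75
  brown solid: 1332 × 3/16 = 249.75
  brown white-spotted: 1332 × 1/16 = 83.25
Contribution of black white-spotted: (255 − 249.75)² / 249.75 = 0.1104

0.110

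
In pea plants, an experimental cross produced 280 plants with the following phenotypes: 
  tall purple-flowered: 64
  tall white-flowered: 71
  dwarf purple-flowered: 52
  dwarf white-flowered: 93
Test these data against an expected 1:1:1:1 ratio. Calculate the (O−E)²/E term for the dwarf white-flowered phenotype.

7.557

Expected counts for N = 280 under a 1:1:1:1 ratio (total parts = 4):
  tall purple-flowered: 280 × 1/4 = 70
  tall white-flowered: 280 × 1/4 = 70
  dwarf purple-flowered: 280 × 1/4 = 70
  dwarf white-flowered: 280 × 1/4 = 70
Contribution of dwarf white-flowered: (93 − 70)² / 70 = 7.5571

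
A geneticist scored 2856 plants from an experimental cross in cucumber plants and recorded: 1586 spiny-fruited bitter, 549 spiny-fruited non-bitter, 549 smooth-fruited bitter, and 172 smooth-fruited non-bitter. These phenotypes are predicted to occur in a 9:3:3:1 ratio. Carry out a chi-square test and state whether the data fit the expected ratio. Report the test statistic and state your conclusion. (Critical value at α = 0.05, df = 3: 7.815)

The 9:3:3:1 ratio has 16 parts, so with N = 2856 the expected counts are:
  spiny-fruited bitter: 2856 × 9/16 = 1606.5
  spiny-fruited non-bitter: 2856 × 3/16 = 535.5
  smooth-fruited bitter: 2856 × 3/16 = 535.5
  smooth-fruited non-bitter: 2856 × 1/16 = 178.5
χ² = Σ (O − E)² / E
  spiny-fruited bitter: (1586 − 1606.5)² / 1606.5 = 0.2616
  spiny-fruited non-bitter: (549 − 535.5)² / 535.5 = 0.3403
  smooth-fruited bitter: (549 − 535.5)² / 535.5 = 0.3403
  smooth-fruited non-bitter: (172 − 178.5)² / 178.5 = 0.2367
χ² = 0.2616 + 0.3403 + 0.3403 + 0.2367 = 1.1789 ≈ 1.179
Degrees of freedom = 4 − 1 = 3; critical value at α = 0.05 is 7.815.
Since 1.179 < 7.815, we fail to reject the null hypothesis — the data are consistent with the 9:3:3:1 ratio.

1.179; consistent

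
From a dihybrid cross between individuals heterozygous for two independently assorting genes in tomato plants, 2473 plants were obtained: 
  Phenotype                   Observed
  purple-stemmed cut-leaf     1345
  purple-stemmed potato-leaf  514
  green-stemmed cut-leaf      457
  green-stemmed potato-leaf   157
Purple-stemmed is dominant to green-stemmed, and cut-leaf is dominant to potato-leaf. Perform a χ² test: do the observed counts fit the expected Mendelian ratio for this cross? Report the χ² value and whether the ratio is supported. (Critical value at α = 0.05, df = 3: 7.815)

A dihybrid F₂ with independent assortment and complete dominance at both loci gives a 9:3:3:1 phenotypic ratio.
Total ratio parts = 16. Expected numbers out of 2473:
  purple-stemmed cut-leaf: 2473 × 9/16 = 1391.0625
  purple-stemmed potato-leaf: 2473 × 3/16 = 463.6875
  green-stemmed cut-leaf: 2473 × 3/16 = 463.6875
  green-stemmed potato-leaf: 2473 × 1/16 = 154.5625
χ² = Σ (O − E)² / E
  purple-stemmed cut-leaf: (1345 − 1391.0625)² / 1391.0625 = 1.5253
  purple-stemmed potato-leaf: (514 − 463.6875)² / 463.6875 = 5.4592
  green-stemmed cut-leaf: (457 − 463.6875)² / 463.6875 = 0.0964
  green-stemmed potato-leaf: (157 − 154.5625)² / 154.5625 = 0.0384
χ² = 1.5253 + 5.4592 + 0.0964 + 0.0384 = 7.1193 ≈ 7.119
Degrees of freedom = 4 − 1 = 3; critical value at α = 0.05 is 7.815.
Since 7.119 < 7.815, we fail to reject the null hypothesis — the data are consistent with the 9:3:3:1 ratio.

7.119; consistent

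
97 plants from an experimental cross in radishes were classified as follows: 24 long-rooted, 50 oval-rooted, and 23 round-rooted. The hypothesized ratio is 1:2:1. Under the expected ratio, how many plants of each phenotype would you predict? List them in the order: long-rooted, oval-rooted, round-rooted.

24.25, 48.5, 24.25

Expected counts for N = 97 under a 1:2:1 ratio (total parts = 4):
  long-rooted: 97 × 1/4 = 24.25
  oval-rooted: 97 × 2/4 = 48.5
  round-rooted: 97 × 1/4 = 24.25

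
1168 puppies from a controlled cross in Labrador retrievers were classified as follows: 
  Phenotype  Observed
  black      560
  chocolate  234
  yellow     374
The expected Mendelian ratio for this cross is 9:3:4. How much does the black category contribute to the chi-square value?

The 9:3:4 ratio has 16 parts, so with N = 1168 the expected counts are:
  black: 1168 × 9/16 = 657
  chocolate: 1168 × 3/16 = 219
  yellow: 1168 × 4/16 = 292
Contribution of black: (560 − 657)² / 657 = 14.3212

14.321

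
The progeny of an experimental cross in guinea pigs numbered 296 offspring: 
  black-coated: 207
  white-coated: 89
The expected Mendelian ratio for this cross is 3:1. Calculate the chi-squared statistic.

4.054

The 3:1 ratio has 4 parts, so with N = 296 the expected counts are:
  black-coated: 296 × 3/4 = 222
  white-coated: 296 × 1/4 = 74
χ² = Σ (O − E)² / E
  black-coated: (207 − 222)² / 222 = 1.0135
  white-coated: (89 − 74)² / 74 = 3.0405
χ² = 1.0135 + 3.0405 = 4.054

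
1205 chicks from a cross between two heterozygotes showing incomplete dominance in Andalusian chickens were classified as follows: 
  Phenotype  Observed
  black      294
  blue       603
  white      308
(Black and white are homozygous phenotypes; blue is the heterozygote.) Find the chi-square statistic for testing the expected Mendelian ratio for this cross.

0.326

With incomplete dominance, a heterozygote × heterozygote cross gives a 1:2:1 phenotypic ratio.
The 1:2:1 ratio has 4 parts, so with N = 1205 the expected counts are:
  black: 1205 × 1/4 = 301.25
  blue: 1205 × 2/4 = 602.5
  white: 1205 × 1/4 = 301.25
χ² = Σ (O − E)² / E
  black: (294 − 301.25)² / 301.25 = 0.1745
  blue: (603 − 602.5)² / 602.5 = 0.0004
  white: (308 − 301.25)² / 301.25 = 0.1512
χ² = 0.1745 + 0.0004 + 0.1512 = 0.3261 ≈ 0.326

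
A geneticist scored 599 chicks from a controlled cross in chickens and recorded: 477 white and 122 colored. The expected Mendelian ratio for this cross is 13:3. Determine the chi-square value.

Under the 13:3 hypothesis (Σ ratio = 16, N = 599):
  white: 599 × 13/16 = 486.6875
  colored: 599 × 3/16 = 112.3125
χ² = Σ (O − E)² / E
  white: (477 − 486.6875)² / 486.6875 = 0.1928
  colored: (122 − 112.3125)² / 112.3125 = 0.8356
χ² = 0.1928 + 0.8356 = 1.0284 ≈ 1.028

1.028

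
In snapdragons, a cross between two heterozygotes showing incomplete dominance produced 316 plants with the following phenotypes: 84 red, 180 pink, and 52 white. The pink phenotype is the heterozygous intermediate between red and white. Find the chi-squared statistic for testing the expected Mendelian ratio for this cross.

With incomplete dominance, a heterozygote × heterozygote cross gives a 1:2:1 phenotypic ratio.
Total ratio parts = 4. Expected numbers out of 316:
  red: 316 × 1/4 = 79
  pink: 316 × 2/4 = 158
  white: 316 × 1/4 = 79
χ² = Σ (O − E)² / E
  red: (84 − 79)² / 79 = 0.3165
  pink: (180 − 158)² / 158 = 3.0633
  white: (52 − 79)² / 79 = 9.2278
χ² = 0.3165 + 3.0633 + 9.2278 = 12.6076 ≈ 12.608

12.608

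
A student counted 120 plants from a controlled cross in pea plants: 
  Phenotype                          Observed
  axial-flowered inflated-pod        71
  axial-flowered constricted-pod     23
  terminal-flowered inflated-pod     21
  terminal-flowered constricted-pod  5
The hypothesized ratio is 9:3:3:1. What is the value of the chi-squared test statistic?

Total ratio parts = 16. Expected numbers out of 120:
  axial-flowered inflated-pod: 120 × 9/16 = 67.5
  axial-flowered constricted-pod: 120 × 3/16 = 22.5
  terminal-flowered inflated-pod: 120 × 3/16 = 22.5
  terminal-flowered constricted-pod: 120 × 1/16 = 7.5
χ² = Σ (O − E)² / E
  axial-flowered inflated-pod: (71 − 67.5)² / 67.5 = 0.1815
  axial-flowered constricted-pod: (23 − 22.5)² / 22.5 = 0.0111
  terminal-flowered inflated-pod: (21 − 22.5)² / 22.5 = 0.1000
  terminal-flowered constricted-pod: (5 − 7.5)² / 7.5 = 0.8333
χ² = 0.1815 + 0.0111 + 0.1000 + 0.8333 = 1.1259 ≈ 1.126

1.126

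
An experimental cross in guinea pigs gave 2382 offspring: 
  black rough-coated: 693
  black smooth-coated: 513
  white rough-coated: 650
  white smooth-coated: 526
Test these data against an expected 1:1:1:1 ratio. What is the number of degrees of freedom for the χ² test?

3

A goodness-of-fit test with 4 phenotype classes has df = 4 − 1 = 3.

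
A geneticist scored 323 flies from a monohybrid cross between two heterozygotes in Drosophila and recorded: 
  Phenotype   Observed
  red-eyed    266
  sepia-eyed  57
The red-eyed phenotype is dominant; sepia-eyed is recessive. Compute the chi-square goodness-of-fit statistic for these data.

9.314

For a monohybrid cross between heterozygotes with complete dominance, the expected phenotypic ratio is 3:1.
The 3:1 ratio has 4 parts, so with N = 323 the expected counts are:
  red-eyed: 323 × 3/4 = 242.25
  sepia-eyed: 323 × 1/4 = 80.75
χ² = Σ (O − E)² / E
  red-eyed: (266 − 242.25)² / 242.25 = 2.3284
  sepia-eyed: (57 − 80.75)² / 80.75 = 6.9853
χ² = 2.3284 + 6.9853 = 9.3137 ≈ 9.314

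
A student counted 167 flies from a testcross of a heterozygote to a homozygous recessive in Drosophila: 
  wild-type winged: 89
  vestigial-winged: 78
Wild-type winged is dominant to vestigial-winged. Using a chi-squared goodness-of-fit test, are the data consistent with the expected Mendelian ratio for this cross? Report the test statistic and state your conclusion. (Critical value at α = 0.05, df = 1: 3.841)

A testcross of a heterozygote (Aa × aa) gives a 1:1 phenotypic ratio.
Under the 1:1 hypothesis (Σ ratio = 2, N = 167):
  wild-type winged: 167 × 1/2 = 83.5
  vestigial-winged: 167 × 1/2 = 83.5
χ² = Σ (O − E)² / E
  wild-type winged: (89 − 83.5)² / 83.5 = 0.3623
  vestigial-winged: (78 − 83.5)² / 83.5 = 0.3623
χ² = 0.3623 + 0.3623 = 0.7246 ≈ 0.725
Degrees of freedom = 2 − 1 = 1; critical value at α = 0.05 is 3.841.
Since 0.725 < 3.841, we fail to reject the null hypothesis — the data are consistent with the 1:1 ratio.

0.725; consistent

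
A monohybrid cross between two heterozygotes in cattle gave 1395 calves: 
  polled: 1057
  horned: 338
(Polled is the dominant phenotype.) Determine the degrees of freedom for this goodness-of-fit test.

1

For a monohybrid cross between heterozygotes with complete dominance, the expected phenotypic ratio is 3:1.
A goodness-of-fit test with 2 phenotype classes has df = 2 − 1 = 1.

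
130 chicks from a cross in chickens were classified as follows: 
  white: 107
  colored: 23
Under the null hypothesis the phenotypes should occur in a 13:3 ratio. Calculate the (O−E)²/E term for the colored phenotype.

Under the 13:3 hypothesis (Σ ratio = 16, N = 130):
  white: 130 × 13/16 = 105.625
  colored: 130 × 3/16 = 24.375
Contribution of colored: (23 − 24.375)² / 24.375 = 0.0776

0.078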